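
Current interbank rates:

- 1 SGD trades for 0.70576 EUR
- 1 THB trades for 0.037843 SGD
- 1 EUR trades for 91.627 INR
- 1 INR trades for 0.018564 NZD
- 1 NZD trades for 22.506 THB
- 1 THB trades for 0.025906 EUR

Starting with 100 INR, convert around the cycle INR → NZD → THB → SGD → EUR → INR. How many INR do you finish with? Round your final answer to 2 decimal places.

100 INR × 0.018564 = 1.8564 NZD
1.8564 NZD × 22.506 = 41.7801384 THB
41.7801384 THB × 0.037843 = 1.5810857774712 SGD
1.5810857774712 SGD × 0.70576 = 1.115867098308074112 EUR
1.115867098308074112 EUR × 91.627 = 102.243554616673906660224 INR

102.24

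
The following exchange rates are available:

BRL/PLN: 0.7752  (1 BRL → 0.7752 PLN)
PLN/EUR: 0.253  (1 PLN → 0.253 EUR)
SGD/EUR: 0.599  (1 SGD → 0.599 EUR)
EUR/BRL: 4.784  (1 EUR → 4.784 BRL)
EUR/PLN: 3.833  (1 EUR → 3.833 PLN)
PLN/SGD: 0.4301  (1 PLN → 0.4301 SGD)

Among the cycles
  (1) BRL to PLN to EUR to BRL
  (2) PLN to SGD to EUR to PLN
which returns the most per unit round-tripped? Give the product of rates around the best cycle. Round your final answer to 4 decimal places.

(1) 0.7752 × 0.253 × 4.784 = 0.93826
(2) 0.4301 × 0.599 × 3.833 = 0.98750
Highest is cycle (2) at 0.9875 (≤1, no arbitrage).

0.9875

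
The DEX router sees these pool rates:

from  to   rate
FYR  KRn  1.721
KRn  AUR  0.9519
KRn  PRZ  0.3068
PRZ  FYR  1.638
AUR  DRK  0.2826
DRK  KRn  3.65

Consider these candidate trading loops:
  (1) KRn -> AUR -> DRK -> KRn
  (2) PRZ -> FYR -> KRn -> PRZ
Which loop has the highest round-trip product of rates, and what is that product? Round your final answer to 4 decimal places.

0.9819

(1) 0.9519 × 0.2826 × 3.65 = 0.98188
(2) 1.638 × 1.721 × 0.3068 = 0.86487
Highest is cycle (1) at 0.9819 (≤1, no arbitrage).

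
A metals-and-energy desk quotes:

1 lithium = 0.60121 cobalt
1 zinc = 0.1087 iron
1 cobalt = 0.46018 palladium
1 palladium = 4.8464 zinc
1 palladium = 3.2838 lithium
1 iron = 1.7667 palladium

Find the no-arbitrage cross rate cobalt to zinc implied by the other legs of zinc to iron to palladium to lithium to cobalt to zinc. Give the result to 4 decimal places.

2.6376

Known legs of the cycle: 0.1087 × 1.7667 × 3.2838 × 0.60121 = 0.37913619508540542
For no arbitrage the full-cycle product must be 1, so the missing rate is 1 / 0.37913619508540542 ≈ 2.637575.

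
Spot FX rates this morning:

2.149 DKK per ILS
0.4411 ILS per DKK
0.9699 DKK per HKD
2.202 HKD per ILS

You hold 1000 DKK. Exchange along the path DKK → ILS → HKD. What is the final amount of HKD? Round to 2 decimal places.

971.30

1000 DKK × 0.4411 = 441.1 ILS
441.1 ILS × 2.202 = 971.3022 HKD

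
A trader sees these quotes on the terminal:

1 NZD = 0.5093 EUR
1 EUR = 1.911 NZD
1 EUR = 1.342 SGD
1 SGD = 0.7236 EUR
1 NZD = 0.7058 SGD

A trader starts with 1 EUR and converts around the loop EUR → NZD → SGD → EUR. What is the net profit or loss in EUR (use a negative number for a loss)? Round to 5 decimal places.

-0.02402

1 EUR × 1.911 = 1.911 NZD
1.911 NZD × 0.7058 = 1.3487838 SGD
1.3487838 SGD × 0.7236 = 0.97597995768 EUR
Net change: 0.97597995768 − 1 = -0.02402004232 EUR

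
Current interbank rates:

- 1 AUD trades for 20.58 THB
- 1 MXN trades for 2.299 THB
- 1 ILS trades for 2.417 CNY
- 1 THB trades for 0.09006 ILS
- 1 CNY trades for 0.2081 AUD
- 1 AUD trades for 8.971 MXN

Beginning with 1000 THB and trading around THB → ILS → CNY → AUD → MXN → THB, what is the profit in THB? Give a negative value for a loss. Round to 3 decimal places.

1000 THB × 0.09006 = 90.06 ILS
90.06 ILS × 2.417 = 217.67502 CNY
217.67502 CNY × 0.2081 = 45.298171662 AUD
45.298171662 AUD × 8.971 = 406.369897979802 MXN
406.369897979802 MXN × 2.299 = 934.244395455564798 THB
Net change: 934.244395455564798 − 1000 = -65.755604544435202 THB

-65.756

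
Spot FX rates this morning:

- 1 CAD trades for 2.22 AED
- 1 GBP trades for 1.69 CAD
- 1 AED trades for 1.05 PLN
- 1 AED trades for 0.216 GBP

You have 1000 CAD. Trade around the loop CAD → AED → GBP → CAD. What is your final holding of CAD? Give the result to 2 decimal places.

810.39

1000 CAD × 2.22 = 2220 AED
2220 AED × 0.216 = 479.52 GBP
479.52 GBP × 1.69 = 810.3888 CAD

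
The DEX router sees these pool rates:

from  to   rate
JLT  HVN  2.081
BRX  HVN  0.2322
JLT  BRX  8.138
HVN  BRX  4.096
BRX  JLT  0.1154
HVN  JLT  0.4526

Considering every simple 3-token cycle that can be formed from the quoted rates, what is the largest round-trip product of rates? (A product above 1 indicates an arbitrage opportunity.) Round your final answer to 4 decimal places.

JLT→HVN→BRX→JLT: 2.081 × 4.096 × 0.1154 = 0.98364
JLT→BRX→HVN→JLT: 8.138 × 0.2322 × 0.4526 = 0.85525
Maximum is JLT→HVN→BRX→JLT at 0.9836; no arbitrage — every cycle loses value.

0.9836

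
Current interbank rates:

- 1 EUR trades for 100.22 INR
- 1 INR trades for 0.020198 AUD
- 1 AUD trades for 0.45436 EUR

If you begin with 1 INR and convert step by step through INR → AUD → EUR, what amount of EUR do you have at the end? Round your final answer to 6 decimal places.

1 INR × 0.020198 = 0.020198 AUD
0.020198 AUD × 0.45436 = 0.00917716328 EUR

0.009177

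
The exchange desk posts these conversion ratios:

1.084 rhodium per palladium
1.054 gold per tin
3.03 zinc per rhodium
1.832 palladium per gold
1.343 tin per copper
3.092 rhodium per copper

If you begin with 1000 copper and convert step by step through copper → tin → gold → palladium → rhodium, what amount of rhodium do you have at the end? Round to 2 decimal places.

2811.07

1000 copper × 1.343 = 1343 tin
1343 tin × 1.054 = 1415.522 gold
1415.522 gold × 1.832 = 2593.236304 palladium
2593.236304 palladium × 1.084 = 2811.068153536 rhodium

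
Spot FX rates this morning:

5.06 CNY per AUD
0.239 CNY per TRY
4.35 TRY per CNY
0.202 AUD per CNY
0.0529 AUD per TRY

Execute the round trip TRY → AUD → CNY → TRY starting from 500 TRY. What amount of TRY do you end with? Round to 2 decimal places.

582.19

500 TRY × 0.0529 = 26.45 AUD
26.45 AUD × 5.06 = 133.837 CNY
133.837 CNY × 4.35 = 582.19095 TRY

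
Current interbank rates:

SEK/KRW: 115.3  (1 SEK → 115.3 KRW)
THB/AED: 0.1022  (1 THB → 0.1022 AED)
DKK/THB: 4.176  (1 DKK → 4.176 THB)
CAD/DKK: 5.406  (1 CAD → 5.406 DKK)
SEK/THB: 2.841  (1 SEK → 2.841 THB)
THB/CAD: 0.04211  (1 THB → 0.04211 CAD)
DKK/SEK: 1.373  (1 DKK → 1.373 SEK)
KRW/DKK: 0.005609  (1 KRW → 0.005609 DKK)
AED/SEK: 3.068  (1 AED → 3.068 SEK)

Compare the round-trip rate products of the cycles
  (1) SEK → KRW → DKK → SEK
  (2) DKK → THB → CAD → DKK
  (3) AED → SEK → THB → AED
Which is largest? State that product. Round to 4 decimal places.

0.9507

(1) 115.3 × 0.005609 × 1.373 = 0.88794
(2) 4.176 × 0.04211 × 5.406 = 0.95065
(3) 3.068 × 2.841 × 0.1022 = 0.89079
Highest is cycle (2) at 0.9507 (≤1, no arbitrage).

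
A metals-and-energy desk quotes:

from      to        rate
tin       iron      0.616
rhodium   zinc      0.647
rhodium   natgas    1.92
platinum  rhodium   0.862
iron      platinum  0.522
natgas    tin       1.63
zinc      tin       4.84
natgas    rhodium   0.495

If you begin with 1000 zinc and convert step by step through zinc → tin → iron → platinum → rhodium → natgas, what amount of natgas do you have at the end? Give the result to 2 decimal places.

1000 zinc × 4.84 = 4840 tin
4840 tin × 0.616 = 2981.44 iron
2981.44 iron × 0.522 = 1556.31168 platinum
1556.31168 platinum × 0.862 = 1341.54066816 rhodium
1341.54066816 rhodium × 1.92 = 2575.7580828672 natgas

2575.76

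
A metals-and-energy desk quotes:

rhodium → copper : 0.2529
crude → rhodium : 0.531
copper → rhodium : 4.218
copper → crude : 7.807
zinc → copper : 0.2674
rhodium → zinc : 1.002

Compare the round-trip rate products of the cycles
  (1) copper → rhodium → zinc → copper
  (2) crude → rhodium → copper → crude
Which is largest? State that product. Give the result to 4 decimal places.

1.1301

(1) 4.218 × 1.002 × 0.2674 = 1.13015
(2) 0.531 × 0.2529 × 7.807 = 1.04840
Highest is cycle (1) at 1.1301 (>1, arbitrage).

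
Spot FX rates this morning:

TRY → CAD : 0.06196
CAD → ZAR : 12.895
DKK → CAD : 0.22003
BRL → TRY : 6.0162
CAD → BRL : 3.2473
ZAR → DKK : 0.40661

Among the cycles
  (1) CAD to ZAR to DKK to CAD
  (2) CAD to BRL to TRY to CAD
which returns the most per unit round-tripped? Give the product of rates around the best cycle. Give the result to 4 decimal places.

1.2105

(1) 12.895 × 0.40661 × 0.22003 = 1.15367
(2) 3.2473 × 6.0162 × 0.06196 = 1.21048
Highest is cycle (2) at 1.2105 (>1, arbitrage).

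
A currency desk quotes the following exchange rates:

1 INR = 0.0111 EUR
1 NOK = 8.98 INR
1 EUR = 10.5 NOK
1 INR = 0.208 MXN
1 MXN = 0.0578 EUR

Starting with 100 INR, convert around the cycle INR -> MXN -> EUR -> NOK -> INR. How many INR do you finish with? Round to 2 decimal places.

113.36

100 INR × 0.208 = 20.8 MXN
20.8 MXN × 0.0578 = 1.20224 EUR
1.20224 EUR × 10.5 = 12.62352 NOK
12.62352 NOK × 8.98 = 113.3592096 INR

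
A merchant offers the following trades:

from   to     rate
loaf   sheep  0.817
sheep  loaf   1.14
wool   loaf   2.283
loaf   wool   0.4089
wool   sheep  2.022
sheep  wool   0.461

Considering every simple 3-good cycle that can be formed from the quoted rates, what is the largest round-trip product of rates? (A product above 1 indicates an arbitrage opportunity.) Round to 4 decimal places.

wool→sheep→loaf→wool: 2.022 × 1.14 × 0.4089 = 0.94255
wool→loaf→sheep→wool: 2.283 × 0.817 × 0.461 = 0.85986
Maximum is wool→sheep→loaf→wool at 0.9425; no arbitrage — every cycle loses value.

0.9425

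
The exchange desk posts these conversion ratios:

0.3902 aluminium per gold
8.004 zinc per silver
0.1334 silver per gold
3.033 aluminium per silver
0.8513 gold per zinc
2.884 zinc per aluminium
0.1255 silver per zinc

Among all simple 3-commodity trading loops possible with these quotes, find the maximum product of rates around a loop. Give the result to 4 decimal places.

1.0978

aluminium→zinc→silver→aluminium: 2.884 × 0.1255 × 3.033 = 1.09777
aluminium→zinc→gold→aluminium: 2.884 × 0.8513 × 0.3902 = 0.95800
gold→silver→zinc→gold: 0.1334 × 8.004 × 0.8513 = 0.90896
Maximum is aluminium→zinc→silver→aluminium at 1.0978; arbitrage exists.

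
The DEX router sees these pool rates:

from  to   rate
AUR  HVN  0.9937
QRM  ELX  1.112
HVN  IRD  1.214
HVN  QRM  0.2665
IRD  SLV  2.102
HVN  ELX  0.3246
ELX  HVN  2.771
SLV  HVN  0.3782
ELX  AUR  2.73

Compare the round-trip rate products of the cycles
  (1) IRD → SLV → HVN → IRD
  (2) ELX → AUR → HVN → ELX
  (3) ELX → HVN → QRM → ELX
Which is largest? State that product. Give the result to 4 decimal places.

(1) 2.102 × 0.3782 × 1.214 = 0.96510
(2) 2.73 × 0.9937 × 0.3246 = 0.88058
(3) 2.771 × 0.2665 × 1.112 = 0.82118
Highest is cycle (1) at 0.9651 (≤1, no arbitrage).

0.9651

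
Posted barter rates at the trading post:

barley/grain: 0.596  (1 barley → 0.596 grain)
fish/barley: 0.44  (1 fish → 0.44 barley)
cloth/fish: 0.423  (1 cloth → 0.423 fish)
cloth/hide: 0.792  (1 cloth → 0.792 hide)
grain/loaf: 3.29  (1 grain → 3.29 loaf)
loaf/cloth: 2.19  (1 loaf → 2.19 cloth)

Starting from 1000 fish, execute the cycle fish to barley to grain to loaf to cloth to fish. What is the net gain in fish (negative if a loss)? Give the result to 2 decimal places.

-200.76

1000 fish × 0.44 = 440 barley
440 barley × 0.596 = 262.24 grain
262.24 grain × 3.29 = 862.7696 loaf
862.7696 loaf × 2.19 = 1889.465424 cloth
1889.465424 cloth × 0.423 = 799.243874352 fish
Net change: 799.243874352 − 1000 = -200.756125648 fish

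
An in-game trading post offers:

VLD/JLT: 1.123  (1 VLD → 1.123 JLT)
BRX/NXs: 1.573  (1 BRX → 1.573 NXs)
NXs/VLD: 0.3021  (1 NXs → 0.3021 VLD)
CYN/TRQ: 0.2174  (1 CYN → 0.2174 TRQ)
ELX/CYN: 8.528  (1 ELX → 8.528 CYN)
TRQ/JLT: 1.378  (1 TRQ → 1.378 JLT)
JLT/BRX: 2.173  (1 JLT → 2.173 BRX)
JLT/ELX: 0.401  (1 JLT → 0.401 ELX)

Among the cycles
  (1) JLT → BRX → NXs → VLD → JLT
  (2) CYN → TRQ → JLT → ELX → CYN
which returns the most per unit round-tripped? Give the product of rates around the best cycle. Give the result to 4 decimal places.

(1) 2.173 × 1.573 × 0.3021 × 1.123 = 1.15963
(2) 0.2174 × 1.378 × 0.401 × 8.528 = 1.02447
Highest is cycle (1) at 1.1596 (>1, arbitrage).

1.1596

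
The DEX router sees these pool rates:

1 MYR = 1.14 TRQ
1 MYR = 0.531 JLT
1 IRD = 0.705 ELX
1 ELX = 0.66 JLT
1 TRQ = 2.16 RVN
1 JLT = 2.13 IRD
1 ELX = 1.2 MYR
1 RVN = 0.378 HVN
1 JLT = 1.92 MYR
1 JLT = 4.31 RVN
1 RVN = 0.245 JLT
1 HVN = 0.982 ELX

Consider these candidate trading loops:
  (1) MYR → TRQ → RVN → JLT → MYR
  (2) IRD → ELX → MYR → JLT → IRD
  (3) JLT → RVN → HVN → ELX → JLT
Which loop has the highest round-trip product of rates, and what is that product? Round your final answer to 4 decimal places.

1.1583

(1) 1.14 × 2.16 × 0.245 × 1.92 = 1.15831
(2) 0.705 × 1.2 × 0.531 × 2.13 = 0.95685
(3) 4.31 × 0.378 × 0.982 × 0.66 = 1.05590
Highest is cycle (1) at 1.1583 (>1, arbitrage).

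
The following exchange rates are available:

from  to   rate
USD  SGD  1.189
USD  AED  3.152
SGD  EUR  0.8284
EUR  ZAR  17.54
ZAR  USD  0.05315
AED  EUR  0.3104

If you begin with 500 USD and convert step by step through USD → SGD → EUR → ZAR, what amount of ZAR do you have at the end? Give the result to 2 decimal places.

8638.17

500 USD × 1.189 = 594.5 SGD
594.5 SGD × 0.8284 = 492.4838 EUR
492.4838 EUR × 17.54 = 8638.165852 ZAR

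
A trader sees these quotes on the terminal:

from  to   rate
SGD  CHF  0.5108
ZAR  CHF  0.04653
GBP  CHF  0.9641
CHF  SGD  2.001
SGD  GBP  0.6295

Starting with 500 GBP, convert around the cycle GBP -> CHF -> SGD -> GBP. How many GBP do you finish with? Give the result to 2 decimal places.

607.20

500 GBP × 0.9641 = 482.05 CHF
482.05 CHF × 2.001 = 964.58205 SGD
964.58205 SGD × 0.6295 = 607.204400475 GBP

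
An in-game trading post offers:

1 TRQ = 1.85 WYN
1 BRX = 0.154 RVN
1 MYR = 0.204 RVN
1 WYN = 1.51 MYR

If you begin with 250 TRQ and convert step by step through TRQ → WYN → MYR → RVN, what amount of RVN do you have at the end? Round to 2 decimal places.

250 TRQ × 1.85 = 462.5 WYN
462.5 WYN × 1.51 = 698.375 MYR
698.375 MYR × 0.204 = 142.4685 RVN

142.47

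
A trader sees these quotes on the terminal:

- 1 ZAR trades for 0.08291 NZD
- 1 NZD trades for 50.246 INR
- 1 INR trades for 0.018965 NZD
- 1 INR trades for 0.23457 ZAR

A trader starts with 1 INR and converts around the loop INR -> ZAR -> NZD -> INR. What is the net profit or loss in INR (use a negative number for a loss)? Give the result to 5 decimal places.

-0.02281

1 INR × 0.23457 = 0.23457 ZAR
0.23457 ZAR × 0.08291 = 0.0194481987 NZD
0.0194481987 NZD × 50.246 = 0.9771941918802 INR
Net change: 0.9771941918802 − 1 = -0.0228058081198 INR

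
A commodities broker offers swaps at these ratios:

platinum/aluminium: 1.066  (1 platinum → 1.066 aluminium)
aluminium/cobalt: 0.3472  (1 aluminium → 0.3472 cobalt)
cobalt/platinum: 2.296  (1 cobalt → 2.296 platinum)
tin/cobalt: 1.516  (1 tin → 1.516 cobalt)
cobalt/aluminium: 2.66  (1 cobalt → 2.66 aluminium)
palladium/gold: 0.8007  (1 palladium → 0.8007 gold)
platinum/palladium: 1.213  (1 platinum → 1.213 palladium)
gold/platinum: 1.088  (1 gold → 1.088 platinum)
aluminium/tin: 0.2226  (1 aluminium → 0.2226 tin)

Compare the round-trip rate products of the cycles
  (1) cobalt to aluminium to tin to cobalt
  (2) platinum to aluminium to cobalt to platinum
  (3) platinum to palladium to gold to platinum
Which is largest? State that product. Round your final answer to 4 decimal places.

1.0567

(1) 2.66 × 0.2226 × 1.516 = 0.89765
(2) 1.066 × 0.3472 × 2.296 = 0.84978
(3) 1.213 × 0.8007 × 1.088 = 1.05672
Highest is cycle (3) at 1.0567 (>1, arbitrage).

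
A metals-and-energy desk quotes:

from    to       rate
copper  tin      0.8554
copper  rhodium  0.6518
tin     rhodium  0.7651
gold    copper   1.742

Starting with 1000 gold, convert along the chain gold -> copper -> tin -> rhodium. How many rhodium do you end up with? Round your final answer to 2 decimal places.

1000 gold × 1.742 = 1742 copper
1742 copper × 0.8554 = 1490.1068 tin
1490.1068 tin × 0.7651 = 1140.08071268 rhodium

1140.08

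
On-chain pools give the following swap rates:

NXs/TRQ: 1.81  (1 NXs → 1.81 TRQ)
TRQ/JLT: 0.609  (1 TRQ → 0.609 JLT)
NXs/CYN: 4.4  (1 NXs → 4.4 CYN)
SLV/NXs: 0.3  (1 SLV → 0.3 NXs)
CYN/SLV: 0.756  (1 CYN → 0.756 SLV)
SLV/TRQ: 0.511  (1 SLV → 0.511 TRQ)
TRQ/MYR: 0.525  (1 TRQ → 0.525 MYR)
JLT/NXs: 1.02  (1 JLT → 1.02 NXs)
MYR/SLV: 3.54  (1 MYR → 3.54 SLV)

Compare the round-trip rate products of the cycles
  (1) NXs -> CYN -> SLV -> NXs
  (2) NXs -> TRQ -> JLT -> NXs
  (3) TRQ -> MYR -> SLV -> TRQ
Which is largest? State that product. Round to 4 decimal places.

1.1243

(1) 4.4 × 0.756 × 0.3 = 0.99792
(2) 1.81 × 0.609 × 1.02 = 1.12434
(3) 0.525 × 3.54 × 0.511 = 0.94969
Highest is cycle (2) at 1.1243 (>1, arbitrage).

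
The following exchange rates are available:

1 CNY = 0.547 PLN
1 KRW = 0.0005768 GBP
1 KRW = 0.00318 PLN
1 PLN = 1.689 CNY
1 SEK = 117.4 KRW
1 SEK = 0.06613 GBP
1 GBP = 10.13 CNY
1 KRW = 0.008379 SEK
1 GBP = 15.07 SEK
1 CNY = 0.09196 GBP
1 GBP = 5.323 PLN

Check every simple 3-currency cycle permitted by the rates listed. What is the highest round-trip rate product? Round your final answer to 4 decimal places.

KRW→GBP→SEK→KRW: 0.0005768 × 15.07 × 117.4 = 1.02048
GBP→PLN→CNY→GBP: 5.323 × 1.689 × 0.09196 = 0.82677
Maximum is KRW→GBP→SEK→KRW at 1.0205; arbitrage exists.

1.0205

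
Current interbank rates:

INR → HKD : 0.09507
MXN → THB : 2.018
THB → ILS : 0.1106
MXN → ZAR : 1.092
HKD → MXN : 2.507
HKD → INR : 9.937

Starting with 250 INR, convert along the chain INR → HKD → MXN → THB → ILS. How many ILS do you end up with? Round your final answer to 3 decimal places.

250 INR × 0.09507 = 23.7675 HKD
23.7675 HKD × 2.507 = 59.5851225 MXN
59.5851225 MXN × 2.018 = 120.242777205 THB
120.242777205 THB × 0.1106 = 13.298851158873 ILS

13.299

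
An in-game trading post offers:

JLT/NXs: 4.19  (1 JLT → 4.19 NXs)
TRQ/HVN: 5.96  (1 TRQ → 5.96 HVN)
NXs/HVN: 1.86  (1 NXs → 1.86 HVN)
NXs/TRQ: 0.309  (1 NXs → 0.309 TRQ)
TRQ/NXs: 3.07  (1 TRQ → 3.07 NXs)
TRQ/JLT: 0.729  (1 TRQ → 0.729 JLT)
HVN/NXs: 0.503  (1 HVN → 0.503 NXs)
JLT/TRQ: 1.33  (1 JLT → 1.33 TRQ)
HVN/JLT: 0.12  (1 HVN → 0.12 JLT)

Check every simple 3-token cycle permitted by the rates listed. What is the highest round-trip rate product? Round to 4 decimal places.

0.9512

TRQ→HVN→JLT→TRQ: 5.96 × 0.12 × 1.33 = 0.95122
TRQ→JLT→NXs→TRQ: 0.729 × 4.19 × 0.309 = 0.94384
NXs→HVN→JLT→NXs: 1.86 × 0.12 × 4.19 = 0.93521
TRQ→HVN→NXs→TRQ: 5.96 × 0.503 × 0.309 = 0.92634
Maximum is TRQ→HVN→JLT→TRQ at 0.9512; no arbitrage — every cycle loses value.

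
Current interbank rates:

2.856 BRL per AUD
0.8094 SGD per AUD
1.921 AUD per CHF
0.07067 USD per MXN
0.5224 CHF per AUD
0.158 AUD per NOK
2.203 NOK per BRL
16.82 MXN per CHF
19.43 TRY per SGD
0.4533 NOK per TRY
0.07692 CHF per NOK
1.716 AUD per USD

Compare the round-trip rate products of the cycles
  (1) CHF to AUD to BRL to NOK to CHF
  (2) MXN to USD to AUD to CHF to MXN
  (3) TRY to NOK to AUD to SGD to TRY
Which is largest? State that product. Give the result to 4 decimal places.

(1) 1.921 × 2.856 × 2.203 × 0.07692 = 0.92969
(2) 0.07067 × 1.716 × 0.5224 × 16.82 = 1.06557
(3) 0.4533 × 0.158 × 0.8094 × 19.43 = 1.12636
Highest is cycle (3) at 1.1264 (>1, arbitrage).

1.1264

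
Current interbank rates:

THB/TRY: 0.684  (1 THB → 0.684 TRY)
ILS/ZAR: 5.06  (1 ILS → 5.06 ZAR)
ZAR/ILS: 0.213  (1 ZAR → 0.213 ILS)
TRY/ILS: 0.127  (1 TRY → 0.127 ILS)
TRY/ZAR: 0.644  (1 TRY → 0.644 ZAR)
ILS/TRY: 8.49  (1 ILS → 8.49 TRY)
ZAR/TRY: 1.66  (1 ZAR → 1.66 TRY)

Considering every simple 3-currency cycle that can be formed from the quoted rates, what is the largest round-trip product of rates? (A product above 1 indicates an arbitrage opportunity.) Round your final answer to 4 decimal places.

TRY→ZAR→ILS→TRY: 0.644 × 0.213 × 8.49 = 1.16459
TRY→ILS→ZAR→TRY: 0.127 × 5.06 × 1.66 = 1.06675
Maximum is TRY→ZAR→ILS→TRY at 1.1646; arbitrage exists.

1.1646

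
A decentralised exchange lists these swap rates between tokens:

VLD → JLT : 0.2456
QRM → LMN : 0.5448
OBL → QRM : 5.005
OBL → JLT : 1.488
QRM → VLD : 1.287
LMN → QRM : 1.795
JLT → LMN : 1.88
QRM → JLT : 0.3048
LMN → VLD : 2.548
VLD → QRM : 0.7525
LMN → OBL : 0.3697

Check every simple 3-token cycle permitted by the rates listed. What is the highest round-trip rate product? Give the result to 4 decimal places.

1.1765

VLD→JLT→LMN→VLD: 0.2456 × 1.88 × 2.548 = 1.17648
VLD→QRM→LMN→VLD: 0.7525 × 0.5448 × 2.548 = 1.04458
LMN→OBL→JLT→LMN: 0.3697 × 1.488 × 1.88 = 1.03421
QRM→JLT→LMN→QRM: 0.3048 × 1.88 × 1.795 = 1.02858
QRM→LMN→OBL→QRM: 0.5448 × 0.3697 × 5.005 = 1.00807
Maximum is VLD→JLT→LMN→VLD at 1.1765; arbitrage exists.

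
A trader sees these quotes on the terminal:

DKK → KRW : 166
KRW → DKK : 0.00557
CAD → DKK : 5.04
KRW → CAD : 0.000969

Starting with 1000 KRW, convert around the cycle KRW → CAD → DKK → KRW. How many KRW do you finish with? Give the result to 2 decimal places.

1000 KRW × 0.000969 = 0.969 CAD
0.969 CAD × 5.04 = 4.88376 DKK
4.88376 DKK × 166 = 810.70416 KRW

810.70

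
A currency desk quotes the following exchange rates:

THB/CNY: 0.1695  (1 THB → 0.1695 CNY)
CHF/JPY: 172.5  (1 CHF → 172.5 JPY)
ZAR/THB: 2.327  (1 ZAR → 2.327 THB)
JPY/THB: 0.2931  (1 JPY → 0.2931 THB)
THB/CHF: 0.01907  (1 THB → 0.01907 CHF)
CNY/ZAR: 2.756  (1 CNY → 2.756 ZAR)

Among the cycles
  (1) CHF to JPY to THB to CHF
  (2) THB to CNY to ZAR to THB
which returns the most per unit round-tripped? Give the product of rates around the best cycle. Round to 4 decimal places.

(1) 172.5 × 0.2931 × 0.01907 = 0.96417
(2) 0.1695 × 2.756 × 2.327 = 1.08704
Highest is cycle (2) at 1.0870 (>1, arbitrage).

1.0870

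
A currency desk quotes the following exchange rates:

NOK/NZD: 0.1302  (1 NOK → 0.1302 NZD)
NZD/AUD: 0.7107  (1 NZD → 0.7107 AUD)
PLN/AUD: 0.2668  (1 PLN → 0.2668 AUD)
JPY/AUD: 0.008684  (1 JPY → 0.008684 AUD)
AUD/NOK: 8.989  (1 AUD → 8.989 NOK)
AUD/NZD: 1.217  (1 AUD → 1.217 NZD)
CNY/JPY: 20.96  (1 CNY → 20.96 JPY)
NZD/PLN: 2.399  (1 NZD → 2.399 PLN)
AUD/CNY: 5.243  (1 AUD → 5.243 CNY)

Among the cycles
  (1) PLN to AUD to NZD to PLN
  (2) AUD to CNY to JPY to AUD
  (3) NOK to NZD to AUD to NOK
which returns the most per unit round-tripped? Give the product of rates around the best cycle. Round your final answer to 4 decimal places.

(1) 0.2668 × 1.217 × 2.399 = 0.77894
(2) 5.243 × 20.96 × 0.008684 = 0.95431
(3) 0.1302 × 0.7107 × 8.989 = 0.83178
Highest is cycle (2) at 0.9543 (≤1, no arbitrage).

0.9543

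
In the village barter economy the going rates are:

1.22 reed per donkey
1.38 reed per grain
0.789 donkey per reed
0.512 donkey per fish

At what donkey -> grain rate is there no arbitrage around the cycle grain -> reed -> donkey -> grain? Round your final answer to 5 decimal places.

Known legs of the cycle: 1.38 × 0.789 = 1.08882
For no arbitrage the full-cycle product must be 1, so the missing rate is 1 / 1.08882 ≈ 0.9184255.

0.91843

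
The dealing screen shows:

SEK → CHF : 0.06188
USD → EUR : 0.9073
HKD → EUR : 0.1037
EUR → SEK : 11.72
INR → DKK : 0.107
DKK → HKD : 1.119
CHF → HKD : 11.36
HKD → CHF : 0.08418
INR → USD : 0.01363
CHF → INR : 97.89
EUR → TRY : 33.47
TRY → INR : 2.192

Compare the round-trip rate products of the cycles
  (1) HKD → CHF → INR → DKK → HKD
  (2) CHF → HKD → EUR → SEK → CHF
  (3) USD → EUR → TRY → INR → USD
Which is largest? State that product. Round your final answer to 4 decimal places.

0.9866

(1) 0.08418 × 97.89 × 0.107 × 1.119 = 0.98665
(2) 11.36 × 0.1037 × 11.72 × 0.06188 = 0.85435
(3) 0.9073 × 33.47 × 2.192 × 0.01363 = 0.90728
Highest is cycle (1) at 0.9866 (≤1, no arbitrage).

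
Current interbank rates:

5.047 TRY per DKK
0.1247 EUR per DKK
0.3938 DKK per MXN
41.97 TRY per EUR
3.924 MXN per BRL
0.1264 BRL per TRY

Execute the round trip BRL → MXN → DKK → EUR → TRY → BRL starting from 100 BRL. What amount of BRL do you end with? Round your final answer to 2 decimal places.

100 BRL × 3.924 = 392.4 MXN
392.4 MXN × 0.3938 = 154.52712 DKK
154.52712 DKK × 0.1247 = 19.269531864 EUR
19.269531864 EUR × 41.97 = 808.74225233208 TRY
808.74225233208 TRY × 0.1264 = 102.225020694774912 BRL

102.23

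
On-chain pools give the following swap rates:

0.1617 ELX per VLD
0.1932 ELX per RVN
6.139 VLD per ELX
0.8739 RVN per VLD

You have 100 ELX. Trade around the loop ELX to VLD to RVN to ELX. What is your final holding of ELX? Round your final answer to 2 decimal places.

103.65

100 ELX × 6.139 = 613.9 VLD
613.9 VLD × 0.8739 = 536.48721 RVN
536.48721 RVN × 0.1932 = 103.649328972 ELX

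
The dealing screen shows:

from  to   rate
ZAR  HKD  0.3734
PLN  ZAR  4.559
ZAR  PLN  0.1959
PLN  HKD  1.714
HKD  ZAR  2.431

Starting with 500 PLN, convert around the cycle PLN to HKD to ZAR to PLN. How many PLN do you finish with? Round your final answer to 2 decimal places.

408.13

500 PLN × 1.714 = 857 HKD
857 HKD × 2.431 = 2083.367 ZAR
2083.367 ZAR × 0.1959 = 408.1315953 PLN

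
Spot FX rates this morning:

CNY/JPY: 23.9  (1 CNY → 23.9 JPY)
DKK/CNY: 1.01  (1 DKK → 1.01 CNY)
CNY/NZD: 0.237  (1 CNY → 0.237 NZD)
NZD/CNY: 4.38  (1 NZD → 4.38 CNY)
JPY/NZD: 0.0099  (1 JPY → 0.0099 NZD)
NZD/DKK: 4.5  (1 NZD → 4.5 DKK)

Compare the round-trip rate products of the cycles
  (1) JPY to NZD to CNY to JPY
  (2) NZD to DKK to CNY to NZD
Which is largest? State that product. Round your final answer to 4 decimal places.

(1) 0.0099 × 4.38 × 23.9 = 1.03635
(2) 4.5 × 1.01 × 0.237 = 1.07717
Highest is cycle (2) at 1.0772 (>1, arbitrage).

1.0772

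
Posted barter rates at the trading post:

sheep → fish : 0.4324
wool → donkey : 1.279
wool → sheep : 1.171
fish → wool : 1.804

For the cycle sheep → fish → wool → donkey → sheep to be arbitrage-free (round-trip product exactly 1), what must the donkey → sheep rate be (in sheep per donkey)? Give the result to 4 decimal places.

1.0023

Known legs of the cycle: 0.4324 × 1.804 × 1.279 = 0.9976834384
For no arbitrage the full-cycle product must be 1, so the missing rate is 1 / 0.9976834384 ≈ 1.002322.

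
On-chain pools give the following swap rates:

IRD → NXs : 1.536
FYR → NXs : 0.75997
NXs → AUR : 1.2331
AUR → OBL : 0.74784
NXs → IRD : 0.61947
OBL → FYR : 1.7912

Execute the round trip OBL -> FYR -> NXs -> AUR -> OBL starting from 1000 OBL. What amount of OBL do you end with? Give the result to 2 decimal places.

1255.30

1000 OBL × 1.7912 = 1791.2 FYR
1791.2 FYR × 0.75997 = 1361.258264 NXs
1361.258264 NXs × 1.2331 = 1678.5675653384 AUR
1678.5675653384 AUR × 0.74784 = 1255.299968062669056 OBL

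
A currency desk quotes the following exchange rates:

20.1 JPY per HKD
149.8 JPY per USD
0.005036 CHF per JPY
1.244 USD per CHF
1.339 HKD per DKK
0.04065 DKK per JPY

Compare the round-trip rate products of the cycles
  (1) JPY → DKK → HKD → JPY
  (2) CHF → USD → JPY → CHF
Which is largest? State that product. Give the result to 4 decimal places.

(1) 0.04065 × 1.339 × 20.1 = 1.09405
(2) 1.244 × 149.8 × 0.005036 = 0.93846
Highest is cycle (1) at 1.0941 (>1, arbitrage).

1.0941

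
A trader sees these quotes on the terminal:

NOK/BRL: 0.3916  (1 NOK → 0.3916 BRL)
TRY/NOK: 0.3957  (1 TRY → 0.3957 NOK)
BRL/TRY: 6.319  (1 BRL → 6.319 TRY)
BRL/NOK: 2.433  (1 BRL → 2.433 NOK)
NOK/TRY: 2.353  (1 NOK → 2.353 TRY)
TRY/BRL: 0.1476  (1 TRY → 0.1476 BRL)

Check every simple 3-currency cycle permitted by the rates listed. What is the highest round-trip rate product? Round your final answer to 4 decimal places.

0.9792

TRY→NOK→BRL→TRY: 0.3957 × 0.3916 × 6.319 = 0.97917
TRY→BRL→NOK→TRY: 0.1476 × 2.433 × 2.353 = 0.84499
Maximum is TRY→NOK→BRL→TRY at 0.9792; no arbitrage — every cycle loses value.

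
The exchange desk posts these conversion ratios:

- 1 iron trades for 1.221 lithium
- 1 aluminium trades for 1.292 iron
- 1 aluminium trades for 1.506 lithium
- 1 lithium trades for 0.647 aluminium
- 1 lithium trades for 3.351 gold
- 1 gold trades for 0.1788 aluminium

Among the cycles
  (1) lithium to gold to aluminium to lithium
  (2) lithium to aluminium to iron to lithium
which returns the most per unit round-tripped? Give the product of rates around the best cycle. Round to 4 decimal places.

1.0207

(1) 3.351 × 0.1788 × 1.506 = 0.90233
(2) 0.647 × 1.292 × 1.221 = 1.02066
Highest is cycle (2) at 1.0207 (>1, arbitrage).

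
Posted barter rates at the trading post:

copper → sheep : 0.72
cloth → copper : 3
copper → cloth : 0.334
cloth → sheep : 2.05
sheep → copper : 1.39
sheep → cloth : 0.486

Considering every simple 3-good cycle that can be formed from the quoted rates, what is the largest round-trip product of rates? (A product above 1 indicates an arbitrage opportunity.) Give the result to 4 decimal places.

1.0498

cloth→copper→sheep→cloth: 3 × 0.72 × 0.486 = 1.04976
cloth→sheep→copper→cloth: 2.05 × 1.39 × 0.334 = 0.95173
Maximum is cloth→copper→sheep→cloth at 1.0498; arbitrage exists.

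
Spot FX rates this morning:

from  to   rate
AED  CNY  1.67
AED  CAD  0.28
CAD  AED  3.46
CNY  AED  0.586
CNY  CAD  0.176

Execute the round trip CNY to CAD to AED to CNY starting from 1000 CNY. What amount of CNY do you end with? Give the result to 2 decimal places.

1016.96

1000 CNY × 0.176 = 176 CAD
176 CAD × 3.46 = 608.96 AED
608.96 AED × 1.67 = 1016.9632 CNY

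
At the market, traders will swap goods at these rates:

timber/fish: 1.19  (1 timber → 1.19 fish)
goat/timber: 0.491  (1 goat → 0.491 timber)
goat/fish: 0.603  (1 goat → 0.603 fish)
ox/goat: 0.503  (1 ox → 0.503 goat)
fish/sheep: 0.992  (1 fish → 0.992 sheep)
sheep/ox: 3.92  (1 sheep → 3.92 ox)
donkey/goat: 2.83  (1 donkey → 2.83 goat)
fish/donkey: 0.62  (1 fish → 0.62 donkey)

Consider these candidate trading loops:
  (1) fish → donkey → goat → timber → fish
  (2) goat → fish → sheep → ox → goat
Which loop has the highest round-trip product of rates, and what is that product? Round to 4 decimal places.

1.1795

(1) 0.62 × 2.83 × 0.491 × 1.19 = 1.02520
(2) 0.603 × 0.992 × 3.92 × 0.503 = 1.17946
Highest is cycle (2) at 1.1795 (>1, arbitrage).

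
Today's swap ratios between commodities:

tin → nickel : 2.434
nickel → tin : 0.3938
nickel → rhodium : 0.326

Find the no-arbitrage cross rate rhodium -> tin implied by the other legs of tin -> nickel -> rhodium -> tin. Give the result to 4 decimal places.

Known legs of the cycle: 2.434 × 0.326 = 0.793484
For no arbitrage the full-cycle product must be 1, so the missing rate is 1 / 0.793484 ≈ 1.260265.

1.2603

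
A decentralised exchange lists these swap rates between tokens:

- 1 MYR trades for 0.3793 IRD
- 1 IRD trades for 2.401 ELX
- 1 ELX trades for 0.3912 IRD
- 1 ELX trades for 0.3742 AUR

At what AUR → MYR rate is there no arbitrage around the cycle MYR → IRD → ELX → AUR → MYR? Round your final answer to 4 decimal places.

2.9344

Known legs of the cycle: 0.3793 × 2.401 × 0.3742 = 0.34078367806
For no arbitrage the full-cycle product must be 1, so the missing rate is 1 / 0.34078367806 ≈ 2.934413.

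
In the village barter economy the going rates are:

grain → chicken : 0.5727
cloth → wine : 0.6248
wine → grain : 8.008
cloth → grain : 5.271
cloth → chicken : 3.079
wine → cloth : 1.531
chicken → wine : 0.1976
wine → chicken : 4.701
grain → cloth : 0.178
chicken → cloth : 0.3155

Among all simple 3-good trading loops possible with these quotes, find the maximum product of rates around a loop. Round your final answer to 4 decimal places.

cloth→grain→chicken→cloth: 5.271 × 0.5727 × 0.3155 = 0.95240
wine→cloth→chicken→wine: 1.531 × 3.079 × 0.1976 = 0.93148
wine→chicken→cloth→wine: 4.701 × 0.3155 × 0.6248 = 0.92668
wine→grain→chicken→wine: 8.008 × 0.5727 × 0.1976 = 0.90623
wine→grain→cloth→wine: 8.008 × 0.178 × 0.6248 = 0.89060
Maximum is cloth→grain→chicken→cloth at 0.9524; no arbitrage — every cycle loses value.

0.9524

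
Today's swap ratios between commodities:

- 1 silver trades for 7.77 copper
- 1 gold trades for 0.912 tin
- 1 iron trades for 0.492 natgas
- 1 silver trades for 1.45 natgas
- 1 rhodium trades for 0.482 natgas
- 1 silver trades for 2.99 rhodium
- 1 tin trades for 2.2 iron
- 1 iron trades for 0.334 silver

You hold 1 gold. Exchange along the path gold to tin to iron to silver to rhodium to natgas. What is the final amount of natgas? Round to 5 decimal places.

0.96579

1 gold × 0.912 = 0.912 tin
0.912 tin × 2.2 = 2.0064 iron
2.0064 iron × 0.334 = 0.6701376 silver
0.6701376 silver × 2.99 = 2.003711424 rhodium
2.003711424 rhodium × 0.482 = 0.965788906368 natgas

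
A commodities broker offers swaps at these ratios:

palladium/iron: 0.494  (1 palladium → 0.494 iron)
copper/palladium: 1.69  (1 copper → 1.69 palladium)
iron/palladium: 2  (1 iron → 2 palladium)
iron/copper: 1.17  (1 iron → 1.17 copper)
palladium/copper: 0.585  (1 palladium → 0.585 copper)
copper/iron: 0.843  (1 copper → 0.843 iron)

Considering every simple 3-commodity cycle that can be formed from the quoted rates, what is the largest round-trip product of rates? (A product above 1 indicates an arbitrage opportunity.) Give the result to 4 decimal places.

0.9863

iron→palladium→copper→iron: 2 × 0.585 × 0.843 = 0.98631
iron→copper→palladium→iron: 1.17 × 1.69 × 0.494 = 0.97679
Maximum is iron→palladium→copper→iron at 0.9863; no arbitrage — every cycle loses value.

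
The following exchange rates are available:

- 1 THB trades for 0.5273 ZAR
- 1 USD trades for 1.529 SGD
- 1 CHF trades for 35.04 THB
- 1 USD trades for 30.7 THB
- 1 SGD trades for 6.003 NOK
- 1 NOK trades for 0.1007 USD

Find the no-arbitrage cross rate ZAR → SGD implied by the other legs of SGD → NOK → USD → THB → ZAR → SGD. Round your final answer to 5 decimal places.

Known legs of the cycle: 6.003 × 0.1007 × 30.7 × 0.5273 = 9.785746490031
For no arbitrage the full-cycle product must be 1, so the missing rate is 1 / 9.785746490031 ≈ 0.1021894.

0.10219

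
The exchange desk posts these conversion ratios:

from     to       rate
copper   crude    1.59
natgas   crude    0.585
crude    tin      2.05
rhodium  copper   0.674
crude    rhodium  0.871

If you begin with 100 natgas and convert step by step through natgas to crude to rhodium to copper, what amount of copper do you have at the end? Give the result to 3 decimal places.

34.343

100 natgas × 0.585 = 58.5 crude
58.5 crude × 0.871 = 50.9535 rhodium
50.9535 rhodium × 0.674 = 34.342659 copper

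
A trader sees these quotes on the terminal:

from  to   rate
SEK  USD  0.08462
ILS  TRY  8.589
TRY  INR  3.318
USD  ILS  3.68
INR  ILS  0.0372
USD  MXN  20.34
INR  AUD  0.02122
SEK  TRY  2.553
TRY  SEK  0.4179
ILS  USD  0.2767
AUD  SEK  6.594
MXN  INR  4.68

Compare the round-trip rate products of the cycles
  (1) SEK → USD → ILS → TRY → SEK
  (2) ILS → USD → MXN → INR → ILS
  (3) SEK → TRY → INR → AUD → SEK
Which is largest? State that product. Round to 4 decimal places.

(1) 0.08462 × 3.68 × 8.589 × 0.4179 = 1.11773
(2) 0.2767 × 20.34 × 4.68 × 0.0372 = 0.97983
(3) 2.553 × 3.318 × 0.02122 × 6.594 = 1.18528
Highest is cycle (3) at 1.1853 (>1, arbitrage).

1.1853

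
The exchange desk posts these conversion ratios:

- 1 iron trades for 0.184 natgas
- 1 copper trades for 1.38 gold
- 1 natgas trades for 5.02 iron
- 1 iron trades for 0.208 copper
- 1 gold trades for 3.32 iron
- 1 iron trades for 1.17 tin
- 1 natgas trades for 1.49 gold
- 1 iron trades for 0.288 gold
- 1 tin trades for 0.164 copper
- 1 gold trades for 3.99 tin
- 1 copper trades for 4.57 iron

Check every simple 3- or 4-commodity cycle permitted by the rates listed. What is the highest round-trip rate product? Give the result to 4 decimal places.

copper→gold→iron→copper: 1.38 × 3.32 × 0.208 = 0.95297
natgas→gold→iron→natgas: 1.49 × 3.32 × 0.184 = 0.91021
copper→gold→tin→copper: 1.38 × 3.99 × 0.164 = 0.90302
copper→gold→iron→tin→copper: 1.38 × 3.32 × 1.17 × 0.164 = 0.87912
copper→iron→tin→copper: 4.57 × 1.17 × 0.164 = 0.87689
copper→iron→gold→tin→copper: 4.57 × 0.288 × 3.99 × 0.164 = 0.86124
Maximum is copper→gold→iron→copper at 0.9530; no arbitrage — every cycle loses value.

0.9530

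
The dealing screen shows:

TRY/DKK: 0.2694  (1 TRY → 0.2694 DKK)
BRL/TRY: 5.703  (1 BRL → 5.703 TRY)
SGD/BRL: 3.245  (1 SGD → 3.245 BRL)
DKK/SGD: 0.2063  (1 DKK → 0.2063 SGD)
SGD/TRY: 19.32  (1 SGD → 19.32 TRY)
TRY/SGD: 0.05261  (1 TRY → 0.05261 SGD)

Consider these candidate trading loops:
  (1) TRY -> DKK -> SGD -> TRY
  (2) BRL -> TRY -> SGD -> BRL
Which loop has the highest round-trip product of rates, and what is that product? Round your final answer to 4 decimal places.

1.0738

(1) 0.2694 × 0.2063 × 19.32 = 1.07375
(2) 5.703 × 0.05261 × 3.245 = 0.97361
Highest is cycle (1) at 1.0738 (>1, arbitrage).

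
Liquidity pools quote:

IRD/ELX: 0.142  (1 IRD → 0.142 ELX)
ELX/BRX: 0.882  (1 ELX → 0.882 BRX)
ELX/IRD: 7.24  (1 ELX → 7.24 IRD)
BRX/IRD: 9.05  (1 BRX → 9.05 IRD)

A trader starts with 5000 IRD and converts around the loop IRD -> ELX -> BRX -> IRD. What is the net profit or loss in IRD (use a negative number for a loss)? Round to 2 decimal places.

667.29

5000 IRD × 0.142 = 710 ELX
710 ELX × 0.882 = 626.22 BRX
626.22 BRX × 9.05 = 5667.291 IRD
Net change: 5667.291 − 5000 = 667.291 IRD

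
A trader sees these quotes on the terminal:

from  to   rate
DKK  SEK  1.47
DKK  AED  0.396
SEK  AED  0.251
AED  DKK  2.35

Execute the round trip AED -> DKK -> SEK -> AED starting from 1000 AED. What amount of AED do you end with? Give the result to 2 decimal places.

867.08

1000 AED × 2.35 = 2350 DKK
2350 DKK × 1.47 = 3454.5 SEK
3454.5 SEK × 0.251 = 867.0795 AED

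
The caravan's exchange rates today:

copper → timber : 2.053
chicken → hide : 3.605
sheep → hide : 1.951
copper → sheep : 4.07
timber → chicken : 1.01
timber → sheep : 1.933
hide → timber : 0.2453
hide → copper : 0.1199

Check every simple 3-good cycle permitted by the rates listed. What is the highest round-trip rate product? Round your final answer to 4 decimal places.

0.9521

sheep→hide→copper→sheep: 1.951 × 0.1199 × 4.07 = 0.95207
sheep→hide→timber→sheep: 1.951 × 0.2453 × 1.933 = 0.92510
hide→timber→chicken→hide: 0.2453 × 1.01 × 3.605 = 0.89315
Maximum is sheep→hide→copper→sheep at 0.9521; no arbitrage — every cycle loses value.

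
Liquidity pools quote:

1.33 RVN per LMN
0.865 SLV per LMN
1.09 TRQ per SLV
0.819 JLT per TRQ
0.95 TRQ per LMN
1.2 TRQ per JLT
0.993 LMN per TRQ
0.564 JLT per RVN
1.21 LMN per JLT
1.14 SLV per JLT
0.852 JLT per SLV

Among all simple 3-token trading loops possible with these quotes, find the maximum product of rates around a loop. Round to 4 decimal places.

1.0177

SLV→TRQ→JLT→SLV: 1.09 × 0.819 × 1.14 = 1.01769
LMN→TRQ→JLT→LMN: 0.95 × 0.819 × 1.21 = 0.94144
LMN→SLV→TRQ→LMN: 0.865 × 1.09 × 0.993 = 0.93625
LMN→RVN→JLT→LMN: 1.33 × 0.564 × 1.21 = 0.90765
LMN→SLV→JLT→LMN: 0.865 × 0.852 × 1.21 = 0.89175
Maximum is SLV→TRQ→JLT→SLV at 1.0177; arbitrage exists.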